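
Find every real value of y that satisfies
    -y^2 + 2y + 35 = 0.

y = -5 or y = 7

Factor: -1(y + 5)(y - 7) = 0.
So y = -5 or y = 7.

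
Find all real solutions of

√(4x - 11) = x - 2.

Square both sides: 4x - 11 = (x - 2)².
Expand and rearrange: x² - 8x + 15 = 0.
Solving gives x = 5 or x = 3.
Check each candidate in the original equation:
  x = 5: √(9) = 3, while x - 2 = 3 — valid.
  x = 3: √(1) = 1, while x - 2 = 1 — valid.

x = 3 or x = 5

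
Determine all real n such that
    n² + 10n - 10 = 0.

n = -10.9161 or n = 0.9161

Discriminant: (10)² − 4·1·(-10) = 140.
Quadratic formula: n = (-10 ± √140) / 2.
So n = -5 + √(35) ≈ 0.9161 or n = -√(35) - 5 ≈ -10.9161.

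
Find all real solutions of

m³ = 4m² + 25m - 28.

Rearrange: m³ - 4m² - 25m + 28 = 0.
Possible rational roots are divisors of 28. Testing m = -4 gives 0, so (m + 4) is a factor.
Divide: m³ - 4m² - 25m + 28 = (m + 4)(m² - 8m + 7).
Factor the quadratic: m = 7 or m = 1.

m = -4 or m = 1 or m = 7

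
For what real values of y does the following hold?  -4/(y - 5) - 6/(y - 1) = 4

y = -0.8117 or y = 4.3117

Multiply both sides by (y - 5)(y - 1):
-4(y - 1) - 6(y - 5) = 4(y - 5)(y - 1).
Expand and collect terms: 4y^2 - 14y - 14 = 0.
By the quadratic formula, y = (14 +/- sqrt(420)) / 8, so y ~= 4.3117 or y ~= -0.8117.
Neither value makes a denominator zero (y != 5, y != 1), so both are valid.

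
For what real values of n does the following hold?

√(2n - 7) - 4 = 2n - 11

n = 3.5 or n = 4

Isolate the radical: √(2n - 7) = 2n - 7.
Square both sides: 2n - 7 = (2n - 7)².
Expand and rearrange: 4n² - 30n + 56 = 0.
Solving gives n = 4 or n = 3.5.
Check each candidate in the original equation:
  n = 4: √(1) = 1, while 2n - 7 = 1 — valid.
  n = 3.5: √(0) = 0, while 2n - 7 = 0 — valid.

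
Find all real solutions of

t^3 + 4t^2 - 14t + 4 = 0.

t = -6.3166 or t = 0.3166 or t = 2

Possible rational roots are divisors of 4. Testing t = 2 gives 0, so (t - 2) is a factor.
Divide: t^3 + 4t^2 - 14t + 4 = (t - 2)(t^2 + 6t - 2).
Apply the quadratic formula to t^2 + 6t - 2 = 0: t = (-6 +/- sqrt(44))/2, i.e. t ~= 0.3166 or t ~= -6.3166.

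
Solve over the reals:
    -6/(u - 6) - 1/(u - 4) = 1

u = -1.3723 or u = 4.3723

Multiply both sides by (u - 6)(u - 4):
-6(u - 4) - (u - 6) = (u - 6)(u - 4).
Expand and collect terms: u² - 3u - 6 = 0.
By the quadratic formula, u = (3 ± √33) / 2, so u ≈ 4.3723 or u ≈ -1.3723.
Neither value makes a denominator zero (u ≠ 6, u ≠ 4), so both are valid.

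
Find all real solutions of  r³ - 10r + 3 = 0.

r = -3.3028 or r = 0.3028 or r = 3

Possible rational roots are divisors of 3. Testing r = 3 gives 0, so (r - 3) is a factor.
Divide: r³ - 10r + 3 = (r - 3)(r² + 3r - 1).
Apply the quadratic formula to r² + 3r - 1 = 0: r = (-3 ± √13)/2, i.e. r ≈ 0.3028 or r ≈ -3.3028.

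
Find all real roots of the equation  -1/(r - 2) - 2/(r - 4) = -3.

r = 2.2417 or r = 4.7583

Multiply both sides by (r - 2)(r - 4):
-(r - 4) - 2(r - 2) = -3(r - 2)(r - 4).
Expand and collect terms: -3r² + 21r - 32 = 0.
By the quadratic formula, r = (-21 ± √57) / -6, so r ≈ 2.2417 or r ≈ 4.7583.
Neither value makes a denominator zero (r ≠ 2, r ≠ 4), so both are valid.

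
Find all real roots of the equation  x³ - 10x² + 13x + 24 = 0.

x = -1 or x = 3 or x = 8

Possible rational roots are divisors of 24. Testing x = 3 gives 0, so (x - 3) is a factor.
Divide: x³ - 10x² + 13x + 24 = (x - 3)(x² - 7x - 8).
Factor the quadratic: x = 8 or x = -1.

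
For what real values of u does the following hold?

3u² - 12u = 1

u = -0.0817 or u = 4.0817

Rearrange to standard form: 3u² - 12u - 1 = 0.
Discriminant: (-12)² − 4·3·(-1) = 156.
Quadratic formula: u = (12 ± √156) / 6.
So u = 2 + √(39)/3 ≈ 4.0817 or u = 2 - √(39)/3 ≈ -0.0817.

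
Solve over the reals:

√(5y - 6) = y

y = 2 or y = 3

Square both sides: 5y - 6 = (y)².
Expand and rearrange: y² - 5y + 6 = 0.
Solving gives y = 3 or y = 2.
Check each candidate in the original equation:
  y = 3: √(9) = 3, while y = 3 — valid.
  y = 2: √(4) = 2, while y = 2 — valid.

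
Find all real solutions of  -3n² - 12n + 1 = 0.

Discriminant: (-12)² − 4·(-3)·1 = 156.
Quadratic formula: n = (12 ± √156) / (-6).
So n = -√(39)/3 - 2 ≈ -4.0817 or n = -2 + √(39)/3 ≈ 0.0817.

n = -4.0817 or n = 0.0817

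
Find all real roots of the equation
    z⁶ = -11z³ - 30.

Let u = z³. The equation becomes u² + 11u + 30 = 0.
Factor: (u + 5)(u + 6) = 0, so u = -5 or u = -6.
z³ = -5 gives z = -∛(5) ≈ -1.71.
z³ = -6 gives z = -∛(6) ≈ -1.8171.

z = -1.8171 or z = -1.71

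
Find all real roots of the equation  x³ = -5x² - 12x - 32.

x = -4

Rearrange: x³ + 5x² + 12x + 32 = 0.
Possible rational roots are divisors of 32. Testing x = -4 gives 0, so (x + 4) is a factor.
Divide: x³ + 5x² + 12x + 32 = (x + 4)(x² + x + 8).
The quadratic x² + x + 8 has discriminant -31 < 0, so no further real roots.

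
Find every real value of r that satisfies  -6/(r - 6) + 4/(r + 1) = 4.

r = 0.3625 or r = 4.1375

Multiply both sides by (r - 6)(r + 1):
-6(r + 1) + 4(r - 6) = 4(r - 6)(r + 1).
Expand and collect terms: 4r^2 - 18r + 6 = 0.
By the quadratic formula, r = (18 +/- sqrt(228)) / 8, so r ~= 4.1375 or r ~= 0.3625.
Neither value makes a denominator zero (r != 6, r != -1), so both are valid.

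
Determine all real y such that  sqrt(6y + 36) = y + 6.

Square both sides: 6y + 36 = (y + 6)^2.
Expand and rearrange: y^2 + 6y = 0.
Solving gives y = 0 or y = -6.
Check each candidate in the original equation:
  y = 0: sqrt(36) = 6, while y + 6 = 6 — valid.
  y = -6: sqrt(0) = 0, while y + 6 = 0 — valid.

y = -6 or y = 0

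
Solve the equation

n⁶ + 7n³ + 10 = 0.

n = -1.71 or n = -1.2599

Let u = n³. The equation becomes u² + 7u + 10 = 0.
Factor: (u + 2)(u + 5) = 0, so u = -2 or u = -5.
n³ = -2 gives n = -∛(2) ≈ -1.2599.
n³ = -5 gives n = -∛(5) ≈ -1.71.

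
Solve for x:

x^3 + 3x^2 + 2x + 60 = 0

Possible rational roots are divisors of 60. Testing x = -5 gives 0, so (x + 5) is a factor.
Divide: x^3 + 3x^2 + 2x + 60 = (x + 5)(x^2 - 2x + 12).
The quadratic x^2 - 2x + 12 has discriminant -44 < 0, so no further real roots.

x = -5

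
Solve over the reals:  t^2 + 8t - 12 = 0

Discriminant: (8)^2 - 4*1*(-12) = 112.
Quadratic formula: t = (-8 +/- sqrt(112)) / 2.
So t = -4 + 2*sqrt(7) ~= 1.2915 or t = -2*sqrt(7) - 4 ~= -9.2915.

t = -9.2915 or t = 1.2915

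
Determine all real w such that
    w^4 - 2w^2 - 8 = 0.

Let u = w^2. The equation becomes u^2 - 2u - 8 = 0.
Factor: (u - 4)(u + 2) = 0, so u = 4 or u = -2.
w^2 = 4 gives w = +/-2.
w^2 = -2 < 0 has no real solution.

w = -2 or w = 2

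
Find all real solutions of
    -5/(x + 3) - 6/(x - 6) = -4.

x = -1.9484 or x = 7.6984

Multiply both sides by (x + 3)(x - 6):
-5(x - 6) - 6(x + 3) = -4(x + 3)(x - 6).
Expand and collect terms: -4x² + 23x + 60 = 0.
By the quadratic formula, x = (-23 ± √1489) / -8, so x ≈ -1.9484 or x ≈ 7.6984.
Neither value makes a denominator zero (x ≠ -3, x ≠ 6), so both are valid.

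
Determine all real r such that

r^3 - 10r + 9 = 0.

r = -3.5414 or r = 1 or r = 2.5414

Possible rational roots are divisors of 9. Testing r = 1 gives 0, so (r - 1) is a factor.
Divide: r^3 - 10r + 9 = (r - 1)(r^2 + r - 9).
Apply the quadratic formula to r^2 + r - 9 = 0: r = (-1 +/- sqrt(37))/2, i.e. r ~= 2.5414 or r ~= -3.5414.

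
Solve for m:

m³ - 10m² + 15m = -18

Rearrange: m³ - 10m² + 15m + 18 = 0.
Possible rational roots are divisors of 18. Testing m = 3 gives 0, so (m - 3) is a factor.
Divide: m³ - 10m² + 15m + 18 = (m - 3)(m² - 7m - 6).
Apply the quadratic formula to m² - 7m - 6 = 0: m = (7 ± √73)/2, i.e. m ≈ 7.772 or m ≈ -0.772.

m = -0.772 or m = 3 or m = 7.772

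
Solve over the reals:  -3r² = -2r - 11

r = -1.6103 or r = 2.277

Rearrange to standard form: -3r² + 2r + 11 = 0.
Discriminant: (2)² − 4·(-3)·11 = 136.
Quadratic formula: r = (-2 ± √136) / (-6).
So r = 1/3 - √(34)/3 ≈ -1.6103 or r = 1/3 + √(34)/3 ≈ 2.277.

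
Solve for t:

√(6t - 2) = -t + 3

Square both sides: 6t - 2 = (-t + 3)².
Expand and rearrange: t² - 12t + 11 = 0.
Solving gives t = 11 or t = 1.
Check each candidate in the original equation:
  t = 11: √(64) = 8, while -t + 3 = -8 — extraneous.
  t = 1: √(4) = 2, while -t + 3 = 2 — valid.

t = 1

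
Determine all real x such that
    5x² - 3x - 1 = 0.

x = -0.2385 or x = 0.8385

Discriminant: (-3)² − 4·5·(-1) = 29.
Quadratic formula: x = (3 ± √29) / 10.
So x = 3/10 + √(29)/10 ≈ 0.8385 or x = 3/10 - √(29)/10 ≈ -0.2385.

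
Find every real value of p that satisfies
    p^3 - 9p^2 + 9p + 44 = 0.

p = -1.6533 or p = 4 or p = 6.6533

Possible rational roots are divisors of 44. Testing p = 4 gives 0, so (p - 4) is a factor.
Divide: p^3 - 9p^2 + 9p + 44 = (p - 4)(p^2 - 5p - 11).
Apply the quadratic formula to p^2 - 5p - 11 = 0: p = (5 +/- sqrt(69))/2, i.e. p ~= 6.6533 or p ~= -1.6533.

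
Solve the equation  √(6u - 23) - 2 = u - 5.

u = 4 or u = 8

Isolate the radical: √(6u - 23) = u - 3.
Square both sides: 6u - 23 = (u - 3)².
Expand and rearrange: u² - 12u + 32 = 0.
Solving gives u = 8 or u = 4.
Check each candidate in the original equation:
  u = 8: √(25) = 5, while u - 3 = 5 — valid.
  u = 4: √(1) = 1, while u - 3 = 1 — valid.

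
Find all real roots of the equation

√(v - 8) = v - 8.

Square both sides: v - 8 = (v - 8)².
Expand and rearrange: v² - 17v + 72 = 0.
Solving gives v = 9 or v = 8.
Check each candidate in the original equation:
  v = 9: √(1) = 1, while v - 8 = 1 — valid.
  v = 8: √(0) = 0, while v - 8 = 0 — valid.

v = 8 or v = 9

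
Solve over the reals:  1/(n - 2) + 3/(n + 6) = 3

n = -5.0452 or n = 2.3785

Multiply both sides by (n - 2)(n + 6):
(n + 6) + 3(n - 2) = 3(n - 2)(n + 6).
Expand and collect terms: 3n² + 8n - 36 = 0.
By the quadratic formula, n = (-8 ± √496) / 6, so n ≈ 2.3785 or n ≈ -5.0452.
Neither value makes a denominator zero (n ≠ 2, n ≠ -6), so both are valid.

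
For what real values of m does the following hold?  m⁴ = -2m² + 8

Let u = m². The equation becomes u² + 2u - 8 = 0.
Factor: (u - 2)(u + 4) = 0, so u = 2 or u = -4.
m² = 2 gives m = ±√(2) ≈ ±1.4142.
m² = -4 < 0 has no real solution.

m = -1.4142 or m = 1.4142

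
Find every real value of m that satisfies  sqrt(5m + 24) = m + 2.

Square both sides: 5m + 24 = (m + 2)^2.
Expand and rearrange: m^2 - m - 20 = 0.
Solving gives m = 5 or m = -4.
Check each candidate in the original equation:
  m = 5: sqrt(49) = 7, while m + 2 = 7 — valid.
  m = -4: sqrt(4) = 2, while m + 2 = -2 — extraneous.

m = 5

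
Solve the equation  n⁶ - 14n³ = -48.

n = 1.8171 or n = 2

Let u = n³. The equation becomes u² - 14u + 48 = 0.
Factor: (u - 6)(u - 8) = 0, so u = 6 or u = 8.
n³ = 6 gives n = ∛(6) ≈ 1.8171.
n³ = 8 gives n = 2.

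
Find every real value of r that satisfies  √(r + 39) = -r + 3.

Square both sides: r + 39 = (-r + 3)².
Expand and rearrange: r² - 7r - 30 = 0.
Solving gives r = 10 or r = -3.
Check each candidate in the original equation:
  r = 10: √(49) = 7, while -r + 3 = -7 — extraneous.
  r = -3: √(36) = 6, while -r + 3 = 6 — valid.

r = -3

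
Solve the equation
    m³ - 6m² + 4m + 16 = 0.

m = -1.2361 or m = 3.2361 or m = 4

Possible rational roots are divisors of 16. Testing m = 4 gives 0, so (m - 4) is a factor.
Divide: m³ - 6m² + 4m + 16 = (m - 4)(m² - 2m - 4).
Apply the quadratic formula to m² - 2m - 4 = 0: m = (2 ± √20)/2, i.e. m ≈ 3.2361 or m ≈ -1.2361.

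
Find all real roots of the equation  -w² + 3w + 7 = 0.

Discriminant: (3)² − 4·(-1)·7 = 37.
Quadratic formula: w = (-3 ± √37) / (-2).
So w = 3/2 - √(37)/2 ≈ -1.5414 or w = 3/2 + √(37)/2 ≈ 4.5414.

w = -1.5414 or w = 4.5414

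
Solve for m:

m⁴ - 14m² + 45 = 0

m = -3 or m = -2.2361 or m = 2.2361 or m = 3

Let u = m². The equation becomes u² - 14u + 45 = 0.
Factor: (u - 5)(u - 9) = 0, so u = 5 or u = 9.
m² = 5 gives m = ±√(5) ≈ ±2.2361.
m² = 9 gives m = ±3.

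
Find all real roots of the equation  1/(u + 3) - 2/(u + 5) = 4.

u = -5.4538 or u = -2.7962

Multiply both sides by (u + 3)(u + 5):
(u + 5) - 2(u + 3) = 4(u + 3)(u + 5).
Expand and collect terms: 4u^2 + 33u + 61 = 0.
By the quadratic formula, u = (-33 +/- sqrt(113)) / 8, so u ~= -2.7962 or u ~= -5.4538.
Neither value makes a denominator zero (u != -3, u != -5), so both are valid.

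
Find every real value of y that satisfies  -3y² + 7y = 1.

y = 0.1529 or y = 2.1805

Rearrange to standard form: -3y² + 7y - 1 = 0.
Discriminant: (7)² − 4·(-3)·(-1) = 37.
Quadratic formula: y = (-7 ± √37) / (-6).
So y = 7/6 - √(37)/6 ≈ 0.1529 or y = √(37)/6 + 7/6 ≈ 2.1805.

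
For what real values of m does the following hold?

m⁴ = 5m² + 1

m = -2.2787 or m = 2.2787

Let u = m². The equation becomes u² - 5u - 1 = 0.
By the quadratic formula, u = 5/2 + √(29)/2 or u = 5/2 - √(29)/2.
m² = 5/2 + √(29)/2 gives m = ±√(5/2 + √(29)/2) ≈ ±2.2787.
m² = 5/2 - √(29)/2 < 0 has no real solution.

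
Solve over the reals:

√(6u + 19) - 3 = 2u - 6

u = 5

Isolate the radical: √(6u + 19) = 2u - 3.
Square both sides: 6u + 19 = (2u - 3)².
Expand and rearrange: 4u² - 18u - 10 = 0.
Solving gives u = 5 or u = -0.5.
Check each candidate in the original equation:
  u = 5: √(49) = 7, while 2u - 3 = 7 — valid.
  u = -0.5: √(16) = 4, while 2u - 3 = -4 — extraneous.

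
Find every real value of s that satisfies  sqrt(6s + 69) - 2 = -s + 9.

Isolate the radical: sqrt(6s + 69) = -s + 11.
Square both sides: 6s + 69 = (-s + 11)^2.
Expand and rearrange: s^2 - 28s + 52 = 0.
Solving gives s = 26 or s = 2.
Check each candidate in the original equation:
  s = 26: sqrt(225) = 15, while -s + 11 = -15 — extraneous.
  s = 2: sqrt(81) = 9, while -s + 11 = 9 — valid.

s = 2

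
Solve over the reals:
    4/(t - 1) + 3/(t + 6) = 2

Multiply both sides by (t - 1)(t + 6):
4(t + 6) + 3(t - 1) = 2(t - 1)(t + 6).
Expand and collect terms: 2t² + 3t - 33 = 0.
By the quadratic formula, t = (-3 ± √273) / 4, so t ≈ 3.3807 or t ≈ -4.8807.
Neither value makes a denominator zero (t ≠ 1, t ≠ -6), so both are valid.

t = -4.8807 or t = 3.3807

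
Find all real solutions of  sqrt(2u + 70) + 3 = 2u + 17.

u = -3

Isolate the radical: sqrt(2u + 70) = 2u + 14.
Square both sides: 2u + 70 = (2u + 14)^2.
Expand and rearrange: 4u^2 + 54u + 126 = 0.
Solving gives u = -3 or u = -10.5.
Check each candidate in the original equation:
  u = -3: sqrt(64) = 8, while 2u + 14 = 8 — valid.
  u = -10.5: sqrt(49) = 7, while 2u + 14 = -7 — extraneous.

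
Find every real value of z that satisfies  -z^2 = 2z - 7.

Rearrange to standard form: -z^2 - 2z + 7 = 0.
Discriminant: (-2)^2 - 4*(-1)*7 = 32.
Quadratic formula: z = (2 +/- sqrt(32)) / (-2).
So z = -2*sqrt(2) - 1 ~= -3.8284 or z = -1 + 2*sqrt(2) ~= 1.8284.

z = -3.8284 or z = 1.8284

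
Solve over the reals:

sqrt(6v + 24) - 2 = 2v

v = 2

Isolate the radical: sqrt(6v + 24) = 2v + 2.
Square both sides: 6v + 24 = (2v + 2)^2.
Expand and rearrange: 4v^2 + 2v - 20 = 0.
Solving gives v = 2 or v = -2.5.
Check each candidate in the original equation:
  v = 2: sqrt(36) = 6, while 2v + 2 = 6 — valid.
  v = -2.5: sqrt(9) = 3, while 2v + 2 = -3 — extraneous.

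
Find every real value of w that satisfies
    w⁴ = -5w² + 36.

Let u = w². The equation becomes u² + 5u - 36 = 0.
Factor: (u - 4)(u + 9) = 0, so u = 4 or u = -9.
w² = 4 gives w = ±2.
w² = -9 < 0 has no real solution.

w = -2 or w = 2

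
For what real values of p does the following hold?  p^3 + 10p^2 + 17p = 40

p = -6.2749 or p = -5 or p = 1.2749

Rearrange: p^3 + 10p^2 + 17p - 40 = 0.
Possible rational roots are divisors of -40. Testing p = -5 gives 0, so (p + 5) is a factor.
Divide: p^3 + 10p^2 + 17p - 40 = (p + 5)(p^2 + 5p - 8).
Apply the quadratic formula to p^2 + 5p - 8 = 0: p = (-5 +/- sqrt(57))/2, i.e. p ~= 1.2749 or p ~= -6.2749.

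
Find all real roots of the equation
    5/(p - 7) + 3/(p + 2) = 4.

Multiply both sides by (p - 7)(p + 2):
5(p + 2) + 3(p - 7) = 4(p - 7)(p + 2).
Expand and collect terms: 4p^2 - 28p - 45 = 0.
By the quadratic formula, p = (28 +/- sqrt(1504)) / 8, so p ~= 8.3477 or p ~= -1.3477.
Neither value makes a denominator zero (p != 7, p != -2), so both are valid.

p = -1.3477 or p = 8.3477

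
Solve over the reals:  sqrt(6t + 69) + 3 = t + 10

t = 2

Isolate the radical: sqrt(6t + 69) = t + 7.
Square both sides: 6t + 69 = (t + 7)^2.
Expand and rearrange: t^2 + 8t - 20 = 0.
Solving gives t = 2 or t = -10.
Check each candidate in the original equation:
  t = 2: sqrt(81) = 9, while t + 7 = 9 — valid.
  t = -10: sqrt(9) = 3, while t + 7 = -3 — extraneous.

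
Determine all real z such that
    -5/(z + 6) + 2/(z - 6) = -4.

Multiply both sides by (z + 6)(z - 6):
-5(z - 6) + 2(z + 6) = -4(z + 6)(z - 6).
Expand and collect terms: -4z^2 + 3z + 102 = 0.
By the quadratic formula, z = (-3 +/- sqrt(1641)) / -8, so z ~= -4.6887 or z ~= 5.4387.
Neither value makes a denominator zero (z != -6, z != 6), so both are valid.

z = -4.6887 or z = 5.4387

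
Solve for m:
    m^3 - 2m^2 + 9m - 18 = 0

m = 2

Possible rational roots are divisors of -18. Testing m = 2 gives 0, so (m - 2) is a factor.
Divide: m^3 - 2m^2 + 9m - 18 = (m - 2)(m^2 + 9).
The quadratic m^2 + 9 has discriminant -36 < 0, so no further real roots.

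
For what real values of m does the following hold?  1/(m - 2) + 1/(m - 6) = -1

Multiply both sides by (m - 2)(m - 6):
(m - 6) + (m - 2) = -(m - 2)(m - 6).
Expand and collect terms: -m² + 6m - 4 = 0.
By the quadratic formula, m = (-6 ± √20) / -2, so m ≈ 0.7639 or m ≈ 5.2361.
Neither value makes a denominator zero (m ≠ 2, m ≠ 6), so both are valid.

m = 0.7639 or m = 5.2361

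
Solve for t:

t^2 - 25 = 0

Factor: (t + 5)(t - 5) = 0.
So t = -5 or t = 5.

t = -5 or t = 5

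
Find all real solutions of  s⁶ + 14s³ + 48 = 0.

Let u = s³. The equation becomes u² + 14u + 48 = 0.
Factor: (u + 6)(u + 8) = 0, so u = -6 or u = -8.
s³ = -6 gives s = -∛(6) ≈ -1.8171.
s³ = -8 gives s = -2.

s = -2 or s = -1.8171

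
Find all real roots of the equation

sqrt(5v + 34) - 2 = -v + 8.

v = 3

Isolate the radical: sqrt(5v + 34) = -v + 10.
Square both sides: 5v + 34 = (-v + 10)^2.
Expand and rearrange: v^2 - 25v + 66 = 0.
Solving gives v = 22 or v = 3.
Check each candidate in the original equation:
  v = 22: sqrt(144) = 12, while -v + 10 = -12 — extraneous.
  v = 3: sqrt(49) = 7, while -v + 10 = 7 — valid.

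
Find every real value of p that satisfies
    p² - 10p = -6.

Rearrange to standard form: p² - 10p + 6 = 0.
Discriminant: (-10)² − 4·1·6 = 76.
Quadratic formula: p = (10 ± √76) / 2.
So p = √(19) + 5 ≈ 9.3589 or p = 5 - √(19) ≈ 0.6411.

p = 0.6411 or p = 9.3589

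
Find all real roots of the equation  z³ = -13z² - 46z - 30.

z = -7.1623 or z = -5 or z = -0.8377

Rearrange: z³ + 13z² + 46z + 30 = 0.
Possible rational roots are divisors of 30. Testing z = -5 gives 0, so (z + 5) is a factor.
Divide: z³ + 13z² + 46z + 30 = (z + 5)(z² + 8z + 6).
Apply the quadratic formula to z² + 8z + 6 = 0: z = (-8 ± √40)/2, i.e. z ≈ -0.8377 or z ≈ -7.1623.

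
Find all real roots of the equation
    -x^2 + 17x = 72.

x = 8 or x = 9

Bring every term to one side: -x^2 + 17x - 72 = 0.
Factor: -1(x - 8)(x - 9) = 0.
So x = 8 or x = 9.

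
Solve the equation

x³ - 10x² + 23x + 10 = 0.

Possible rational roots are divisors of 10. Testing x = 5 gives 0, so (x - 5) is a factor.
Divide: x³ - 10x² + 23x + 10 = (x - 5)(x² - 5x - 2).
Apply the quadratic formula to x² - 5x - 2 = 0: x = (5 ± √33)/2, i.e. x ≈ 5.3723 or x ≈ -0.3723.

x = -0.3723 or x = 5 or x = 5.3723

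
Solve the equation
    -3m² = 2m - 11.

Rearrange to standard form: -3m² - 2m + 11 = 0.
Discriminant: (-2)² − 4·(-3)·11 = 136.
Quadratic formula: m = (2 ± √136) / (-6).
So m = -√(34)/3 - 1/3 ≈ -2.277 or m = -1/3 + √(34)/3 ≈ 1.6103.

m = -2.277 or m = 1.6103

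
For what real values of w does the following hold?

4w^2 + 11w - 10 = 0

w = -3.4704 or w = 0.7204

Discriminant: (11)^2 - 4*4*(-10) = 281.
Quadratic formula: w = (-11 +/- sqrt(281)) / 8.
So w = -11/8 + sqrt(281)/8 ~= 0.7204 or w = -sqrt(281)/8 - 11/8 ~= -3.4704.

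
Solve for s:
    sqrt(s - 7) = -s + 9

Square both sides: s - 7 = (-s + 9)^2.
Expand and rearrange: s^2 - 19s + 88 = 0.
Solving gives s = 11 or s = 8.
Check each candidate in the original equation:
  s = 11: sqrt(4) = 2, while -s + 9 = -2 — extraneous.
  s = 8: sqrt(1) = 1, while -s + 9 = 1 — valid.

s = 8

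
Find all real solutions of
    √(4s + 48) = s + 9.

Square both sides: 4s + 48 = (s + 9)².
Expand and rearrange: s² + 14s + 33 = 0.
Solving gives s = -3 or s = -11.
Check each candidate in the original equation:
  s = -3: √(36) = 6, while s + 9 = 6 — valid.
  s = -11: √(4) = 2, while s + 9 = -2 — extraneous.

s = -3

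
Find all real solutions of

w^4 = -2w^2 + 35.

Let u = w^2. The equation becomes u^2 + 2u - 35 = 0.
Factor: (u + 7)(u - 5) = 0, so u = -7 or u = 5.
w^2 = -7 < 0 has no real solution.
w^2 = 5 gives w = +/-sqrt(5) ~= +/-2.2361.

w = -2.2361 or w = 2.2361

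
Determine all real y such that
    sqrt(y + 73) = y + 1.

y = 8

Square both sides: y + 73 = (y + 1)^2.
Expand and rearrange: y^2 + y - 72 = 0.
Solving gives y = 8 or y = -9.
Check each candidate in the original equation:
  y = 8: sqrt(81) = 9, while y + 1 = 9 — valid.
  y = -9: sqrt(64) = 8, while y + 1 = -8 — extraneous.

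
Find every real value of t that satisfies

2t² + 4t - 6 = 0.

t = -3 or t = 1

Factor: 2(t + 3)(t - 1) = 0.
So t = -3 or t = 1.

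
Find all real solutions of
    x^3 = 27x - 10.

Rearrange: x^3 - 27x + 10 = 0.
Possible rational roots are divisors of 10. Testing x = 5 gives 0, so (x - 5) is a factor.
Divide: x^3 - 27x + 10 = (x - 5)(x^2 + 5x - 2).
Apply the quadratic formula to x^2 + 5x - 2 = 0: x = (-5 +/- sqrt(33))/2, i.e. x ~= 0.3723 or x ~= -5.3723.

x = -5.3723 or x = 0.3723 or x = 5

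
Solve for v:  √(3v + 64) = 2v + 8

v = 0

Square both sides: 3v + 64 = (2v + 8)².
Expand and rearrange: 4v² + 29v = 0.
Solving gives v = 0 or v = -7.25.
Check each candidate in the original equation:
  v = 0: √(64) = 8, while 2v + 8 = 8 — valid.
  v = -7.25: √(42.25) = 6.5, while 2v + 8 = -6.5 — extraneous.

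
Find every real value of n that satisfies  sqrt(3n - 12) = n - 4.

Square both sides: 3n - 12 = (n - 4)^2.
Expand and rearrange: n^2 - 11n + 28 = 0.
Solving gives n = 7 or n = 4.
Check each candidate in the original equation:
  n = 7: sqrt(9) = 3, while n - 4 = 3 — valid.
  n = 4: sqrt(0) = 0, while n - 4 = 0 — valid.

n = 4 or n = 7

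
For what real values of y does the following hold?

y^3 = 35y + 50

Rearrange: y^3 - 35y - 50 = 0.
Possible rational roots are divisors of -50. Testing y = -5 gives 0, so (y + 5) is a factor.
Divide: y^3 - 35y - 50 = (y + 5)(y^2 - 5y - 10).
Apply the quadratic formula to y^2 - 5y - 10 = 0: y = (5 +/- sqrt(65))/2, i.e. y ~= 6.5311 or y ~= -1.5311.

y = -5 or y = -1.5311 or y = 6.5311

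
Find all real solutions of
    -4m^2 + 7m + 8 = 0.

m = -0.788 or m = 2.538

Discriminant: (7)^2 - 4*(-4)*8 = 177.
Quadratic formula: m = (-7 +/- sqrt(177)) / (-8).
So m = 7/8 - sqrt(177)/8 ~= -0.788 or m = 7/8 + sqrt(177)/8 ~= 2.538.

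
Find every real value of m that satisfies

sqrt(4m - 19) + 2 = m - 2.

m = 5 or m = 7

Isolate the radical: sqrt(4m - 19) = m - 4.
Square both sides: 4m - 19 = (m - 4)^2.
Expand and rearrange: m^2 - 12m + 35 = 0.
Solving gives m = 7 or m = 5.
Check each candidate in the original equation:
  m = 7: sqrt(9) = 3, while m - 4 = 3 — valid.
  m = 5: sqrt(1) = 1, while m - 4 = 1 — valid.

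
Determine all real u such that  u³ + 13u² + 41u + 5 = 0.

u = -7.873 or u = -5 or u = -0.127

Possible rational roots are divisors of 5. Testing u = -5 gives 0, so (u + 5) is a factor.
Divide: u³ + 13u² + 41u + 5 = (u + 5)(u² + 8u + 1).
Apply the quadratic formula to u² + 8u + 1 = 0: u = (-8 ± √60)/2, i.e. u ≈ -0.127 or u ≈ -7.873.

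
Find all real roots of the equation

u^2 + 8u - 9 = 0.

Factor: (u + 9)(u - 1) = 0.
So u = -9 or u = 1.

u = -9 or u = 1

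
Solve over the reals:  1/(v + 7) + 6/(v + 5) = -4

v = -7.5931 or v = -6.1569

Multiply both sides by (v + 7)(v + 5):
(v + 5) + 6(v + 7) = -4(v + 7)(v + 5).
Expand and collect terms: -4v² - 55v - 187 = 0.
By the quadratic formula, v = (55 ± √33) / -8, so v ≈ -7.5931 or v ≈ -6.1569.
Neither value makes a denominator zero (v ≠ -7, v ≠ -5), so both are valid.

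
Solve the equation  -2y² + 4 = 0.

y = -1.4142 or y = 1.4142

Discriminant: (0)² − 4·(-2)·4 = 32.
Quadratic formula: y = (0 ± √32) / (-4).
So y = -√(2) ≈ -1.4142 or y = √(2) ≈ 1.4142.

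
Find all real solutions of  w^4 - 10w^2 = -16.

Let u = w^2. The equation becomes u^2 - 10u + 16 = 0.
Factor: (u - 2)(u - 8) = 0, so u = 2 or u = 8.
w^2 = 2 gives w = +/-sqrt(2) ~= +/-1.4142.
w^2 = 8 gives w = +/-2*sqrt(2) ~= +/-2.8284.

w = -2.8284 or w = -1.4142 or w = 1.4142 or w = 2.8284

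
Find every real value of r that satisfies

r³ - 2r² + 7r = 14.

r = 2

Rearrange: r³ - 2r² + 7r - 14 = 0.
Possible rational roots are divisors of -14. Testing r = 2 gives 0, so (r - 2) is a factor.
Divide: r³ - 2r² + 7r - 14 = (r - 2)(r² + 7).
The quadratic r² + 7 has discriminant -28 < 0, so no further real roots.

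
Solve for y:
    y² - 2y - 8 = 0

Factor: (y - 4)(y + 2) = 0.
So y = 4 or y = -2.

y = -2 or y = 4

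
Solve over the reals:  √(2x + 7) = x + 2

x = 1

Square both sides: 2x + 7 = (x + 2)².
Expand and rearrange: x² + 2x - 3 = 0.
Solving gives x = 1 or x = -3.
Check each candidate in the original equation:
  x = 1: √(9) = 3, while x + 2 = 3 — valid.
  x = -3: √(1) = 1, while x + 2 = -1 — extraneous.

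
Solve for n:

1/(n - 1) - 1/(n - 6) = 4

n = 1.2639 or n = 5.7361

Multiply both sides by (n - 1)(n - 6):
(n - 6) - (n - 1) = 4(n - 1)(n - 6).
Expand and collect terms: 4n² - 28n + 29 = 0.
By the quadratic formula, n = (28 ± √320) / 8, so n ≈ 5.7361 or n ≈ 1.2639.
Neither value makes a denominator zero (n ≠ 1, n ≠ 6), so both are valid.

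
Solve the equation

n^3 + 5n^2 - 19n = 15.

n = -7.3166 or n = -0.6834 or n = 3

Rearrange: n^3 + 5n^2 - 19n - 15 = 0.
Possible rational roots are divisors of -15. Testing n = 3 gives 0, so (n - 3) is a factor.
Divide: n^3 + 5n^2 - 19n - 15 = (n - 3)(n^2 + 8n + 5).
Apply the quadratic formula to n^2 + 8n + 5 = 0: n = (-8 +/- sqrt(44))/2, i.e. n ~= -0.6834 or n ~= -7.3166.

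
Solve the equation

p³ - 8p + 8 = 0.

p = -3.2361 or p = 1.2361 or p = 2

Possible rational roots are divisors of 8. Testing p = 2 gives 0, so (p - 2) is a factor.
Divide: p³ - 8p + 8 = (p - 2)(p² + 2p - 4).
Apply the quadratic formula to p² + 2p - 4 = 0: p = (-2 ± √20)/2, i.e. p ≈ 1.2361 or p ≈ -3.2361.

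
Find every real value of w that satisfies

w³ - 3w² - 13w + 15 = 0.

w = -3 or w = 1 or w = 5

Possible rational roots are divisors of 15. Testing w = 5 gives 0, so (w - 5) is a factor.
Divide: w³ - 3w² - 13w + 15 = (w - 5)(w² + 2w - 3).
Factor the quadratic: w = 1 or w = -3.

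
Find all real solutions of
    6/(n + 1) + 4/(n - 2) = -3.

Multiply both sides by (n + 1)(n - 2):
6(n - 2) + 4(n + 1) = -3(n + 1)(n - 2).
Expand and collect terms: -3n² - 7n + 14 = 0.
By the quadratic formula, n = (7 ± √217) / -6, so n ≈ -3.6218 or n ≈ 1.2885.
Neither value makes a denominator zero (n ≠ -1, n ≠ 2), so both are valid.

n = -3.6218 or n = 1.2885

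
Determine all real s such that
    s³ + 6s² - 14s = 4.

s = -7.7417 or s = -0.2583 or s = 2

Rearrange: s³ + 6s² - 14s - 4 = 0.
Possible rational roots are divisors of -4. Testing s = 2 gives 0, so (s - 2) is a factor.
Divide: s³ + 6s² - 14s - 4 = (s - 2)(s² + 8s + 2).
Apply the quadratic formula to s² + 8s + 2 = 0: s = (-8 ± √56)/2, i.e. s ≈ -0.2583 or s ≈ -7.7417.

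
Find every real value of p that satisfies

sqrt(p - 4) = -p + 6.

Square both sides: p - 4 = (-p + 6)^2.
Expand and rearrange: p^2 - 13p + 40 = 0.
Solving gives p = 8 or p = 5.
Check each candidate in the original equation:
  p = 8: sqrt(4) = 2, while -p + 6 = -2 — extraneous.
  p = 5: sqrt(1) = 1, while -p + 6 = 1 — valid.

p = 5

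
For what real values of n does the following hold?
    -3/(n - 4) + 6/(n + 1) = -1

n = -5.5678 or n = 5.5678

Multiply both sides by (n - 4)(n + 1):
-3(n + 1) + 6(n - 4) = -(n - 4)(n + 1).
Expand and collect terms: -n² + 31 = 0.
By the quadratic formula, n = (0 ± √124) / -2, so n ≈ -5.5678 or n ≈ 5.5678.
Neither value makes a denominator zero (n ≠ 4, n ≠ -1), so both are valid.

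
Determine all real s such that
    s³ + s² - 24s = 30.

s = -4.7321 or s = -1.2679 or s = 5

Rearrange: s³ + s² - 24s - 30 = 0.
Possible rational roots are divisors of -30. Testing s = 5 gives 0, so (s - 5) is a factor.
Divide: s³ + s² - 24s - 30 = (s - 5)(s² + 6s + 6).
Apply the quadratic formula to s² + 6s + 6 = 0: s = (-6 ± √12)/2, i.e. s ≈ -1.2679 or s ≈ -4.7321.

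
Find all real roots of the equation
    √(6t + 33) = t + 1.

Square both sides: 6t + 33 = (t + 1)².
Expand and rearrange: t² - 4t - 32 = 0.
Solving gives t = 8 or t = -4.
Check each candidate in the original equation:
  t = 8: √(81) = 9, while t + 1 = 9 — valid.
  t = -4: √(9) = 3, while t + 1 = -3 — extraneous.

t = 8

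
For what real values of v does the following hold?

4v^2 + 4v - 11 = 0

Discriminant: (4)^2 - 4*4*(-11) = 192.
Quadratic formula: v = (-4 +/- sqrt(192)) / 8.
So v = -1/2 + sqrt(3) ~= 1.2321 or v = -sqrt(3) - 1/2 ~= -2.2321.

v = -2.2321 or v = 1.2321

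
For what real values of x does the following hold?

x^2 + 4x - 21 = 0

x = -7 or x = 3

Factor: (x - 3)(x + 7) = 0.
So x = 3 or x = -7.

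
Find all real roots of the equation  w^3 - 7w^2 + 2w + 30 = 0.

Possible rational roots are divisors of 30. Testing w = 3 gives 0, so (w - 3) is a factor.
Divide: w^3 - 7w^2 + 2w + 30 = (w - 3)(w^2 - 4w - 10).
Apply the quadratic formula to w^2 - 4w - 10 = 0: w = (4 +/- sqrt(56))/2, i.e. w ~= 5.7417 or w ~= -1.7417.

w = -1.7417 or w = 3 or w = 5.7417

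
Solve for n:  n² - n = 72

Bring every term to one side: n² - n - 72 = 0.
Factor: (n + 8)(n - 9) = 0.
So n = -8 or n = 9.

n = -8 or n = 9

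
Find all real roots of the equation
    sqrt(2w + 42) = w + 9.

w = -3

Square both sides: 2w + 42 = (w + 9)^2.
Expand and rearrange: w^2 + 16w + 39 = 0.
Solving gives w = -3 or w = -13.
Check each candidate in the original equation:
  w = -3: sqrt(36) = 6, while w + 9 = 6 — valid.
  w = -13: sqrt(16) = 4, while w + 9 = -4 — extraneous.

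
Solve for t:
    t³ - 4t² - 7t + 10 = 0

Possible rational roots are divisors of 10. Testing t = 5 gives 0, so (t - 5) is a factor.
Divide: t³ - 4t² - 7t + 10 = (t - 5)(t² + t - 2).
Factor the quadratic: t = 1 or t = -2.

t = -2 or t = 1 or t = 5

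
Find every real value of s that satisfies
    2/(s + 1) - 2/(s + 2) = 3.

s = -2.4574 or s = -0.5426

Multiply both sides by (s + 1)(s + 2):
2(s + 2) - 2(s + 1) = 3(s + 1)(s + 2).
Expand and collect terms: 3s^2 + 9s + 4 = 0.
By the quadratic formula, s = (-9 +/- sqrt(33)) / 6, so s ~= -0.5426 or s ~= -2.4574.
Neither value makes a denominator zero (s != -1, s != -2), so both are valid.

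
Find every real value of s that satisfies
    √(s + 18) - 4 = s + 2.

Isolate the radical: √(s + 18) = s + 6.
Square both sides: s + 18 = (s + 6)².
Expand and rearrange: s² + 11s + 18 = 0.
Solving gives s = -2 or s = -9.
Check each candidate in the original equation:
  s = -2: √(16) = 4, while s + 6 = 4 — valid.
  s = -9: √(9) = 3, while s + 6 = -3 — extraneous.

s = -2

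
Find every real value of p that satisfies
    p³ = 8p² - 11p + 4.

p = 0.6277 or p = 1 or p = 6.3723

Rearrange: p³ - 8p² + 11p - 4 = 0.
Possible rational roots are divisors of -4. Testing p = 1 gives 0, so (p - 1) is a factor.
Divide: p³ - 8p² + 11p - 4 = (p - 1)(p² - 7p + 4).
Apply the quadratic formula to p² - 7p + 4 = 0: p = (7 ± √33)/2, i.e. p ≈ 6.3723 or p ≈ 0.6277.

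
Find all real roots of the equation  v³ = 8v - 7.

v = -3.1926 or v = 1 or v = 2.1926

Rearrange: v³ - 8v + 7 = 0.
Possible rational roots are divisors of 7. Testing v = 1 gives 0, so (v - 1) is a factor.
Divide: v³ - 8v + 7 = (v - 1)(v² + v - 7).
Apply the quadratic formula to v² + v - 7 = 0: v = (-1 ± √29)/2, i.e. v ≈ 2.1926 or v ≈ -3.1926.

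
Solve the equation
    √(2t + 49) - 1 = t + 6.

t = 0

Isolate the radical: √(2t + 49) = t + 7.
Square both sides: 2t + 49 = (t + 7)².
Expand and rearrange: t² + 12t = 0.
Solving gives t = 0 or t = -12.
Check each candidate in the original equation:
  t = 0: √(49) = 7, while t + 7 = 7 — valid.
  t = -12: √(25) = 5, while t + 7 = -5 — extraneous.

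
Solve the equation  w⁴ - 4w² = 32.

Let u = w². The equation becomes u² - 4u - 32 = 0.
Factor: (u + 4)(u - 8) = 0, so u = -4 or u = 8.
w² = -4 < 0 has no real solution.
w² = 8 gives w = ±2·√(2) ≈ ±2.8284.

w = -2.8284 or w = 2.8284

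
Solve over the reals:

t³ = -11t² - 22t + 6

Rearrange: t³ + 11t² + 22t - 6 = 0.
Possible rational roots are divisors of -6. Testing t = -3 gives 0, so (t + 3) is a factor.
Divide: t³ + 11t² + 22t - 6 = (t + 3)(t² + 8t - 2).
Apply the quadratic formula to t² + 8t - 2 = 0: t = (-8 ± √72)/2, i.e. t ≈ 0.2426 or t ≈ -8.2426.

t = -8.2426 or t = -3 or t = 0.2426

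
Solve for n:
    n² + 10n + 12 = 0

Discriminant: (10)² − 4·1·12 = 52.
Quadratic formula: n = (-10 ± √52) / 2.
So n = -5 + √(13) ≈ -1.3944 or n = -5 - √(13) ≈ -8.6056.

n = -8.6056 or n = -1.3944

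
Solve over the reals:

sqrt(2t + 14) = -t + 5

t = 1

Square both sides: 2t + 14 = (-t + 5)^2.
Expand and rearrange: t^2 - 12t + 11 = 0.
Solving gives t = 11 or t = 1.
Check each candidate in the original equation:
  t = 11: sqrt(36) = 6, while -t + 5 = -6 — extraneous.
  t = 1: sqrt(16) = 4, while -t + 5 = 4 — valid.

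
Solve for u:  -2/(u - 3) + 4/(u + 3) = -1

u = -6.2915 or u = 4.2915

Multiply both sides by (u - 3)(u + 3):
-2(u + 3) + 4(u - 3) = -(u - 3)(u + 3).
Expand and collect terms: -u^2 - 2u + 27 = 0.
By the quadratic formula, u = (2 +/- sqrt(112)) / -2, so u ~= -6.2915 or u ~= 4.2915.
Neither value makes a denominator zero (u != 3, u != -3), so both are valid.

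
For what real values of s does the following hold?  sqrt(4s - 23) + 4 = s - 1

Isolate the radical: sqrt(4s - 23) = s - 5.
Square both sides: 4s - 23 = (s - 5)^2.
Expand and rearrange: s^2 - 14s + 48 = 0.
Solving gives s = 8 or s = 6.
Check each candidate in the original equation:
  s = 8: sqrt(9) = 3, while s - 5 = 3 — valid.
  s = 6: sqrt(1) = 1, while s - 5 = 1 — valid.

s = 6 or s = 8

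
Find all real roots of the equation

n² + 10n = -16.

Bring every term to one side: n² + 10n + 16 = 0.
Factor: (n + 2)(n + 8) = 0.
So n = -2 or n = -8.

n = -8 or n = -2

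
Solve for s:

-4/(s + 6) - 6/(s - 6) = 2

s = -8.5208 or s = 3.5208

Multiply both sides by (s + 6)(s - 6):
-4(s - 6) - 6(s + 6) = 2(s + 6)(s - 6).
Expand and collect terms: 2s² + 10s - 60 = 0.
By the quadratic formula, s = (-10 ± √580) / 4, so s ≈ 3.5208 or s ≈ -8.5208.
Neither value makes a denominator zero (s ≠ -6, s ≠ 6), so both are valid.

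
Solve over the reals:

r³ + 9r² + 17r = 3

Rearrange: r³ + 9r² + 17r - 3 = 0.
Possible rational roots are divisors of -3. Testing r = -3 gives 0, so (r + 3) is a factor.
Divide: r³ + 9r² + 17r - 3 = (r + 3)(r² + 6r - 1).
Apply the quadratic formula to r² + 6r - 1 = 0: r = (-6 ± √40)/2, i.e. r ≈ 0.1623 or r ≈ -6.1623.

r = -6.1623 or r = -3 or r = 0.1623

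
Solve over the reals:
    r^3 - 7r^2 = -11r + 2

Rearrange: r^3 - 7r^2 + 11r - 2 = 0.
Possible rational roots are divisors of -2. Testing r = 2 gives 0, so (r - 2) is a factor.
Divide: r^3 - 7r^2 + 11r - 2 = (r - 2)(r^2 - 5r + 1).
Apply the quadratic formula to r^2 - 5r + 1 = 0: r = (5 +/- sqrt(21))/2, i.e. r ~= 4.7913 or r ~= 0.2087.

r = 0.2087 or r = 2 or r = 4.7913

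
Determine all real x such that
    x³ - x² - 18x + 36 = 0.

x = -4.6056 or x = 2.6056 or x = 3

Possible rational roots are divisors of 36. Testing x = 3 gives 0, so (x - 3) is a factor.
Divide: x³ - x² - 18x + 36 = (x - 3)(x² + 2x - 12).
Apply the quadratic formula to x² + 2x - 12 = 0: x = (-2 ± √52)/2, i.e. x ≈ 2.6056 or x ≈ -4.6056.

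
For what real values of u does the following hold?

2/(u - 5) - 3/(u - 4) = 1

u = 2.2679 or u = 5.7321

Multiply both sides by (u - 5)(u - 4):
2(u - 4) - 3(u - 5) = (u - 5)(u - 4).
Expand and collect terms: u² - 8u + 13 = 0.
By the quadratic formula, u = (8 ± √12) / 2, so u ≈ 5.7321 or u ≈ 2.2679.
Neither value makes a denominator zero (u ≠ 5, u ≠ 4), so both are valid.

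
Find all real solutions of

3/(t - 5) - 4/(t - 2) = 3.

Multiply both sides by (t - 5)(t - 2):
3(t - 2) - 4(t - 5) = 3(t - 5)(t - 2).
Expand and collect terms: 3t^2 - 20t + 16 = 0.
By the quadratic formula, t = (20 +/- sqrt(208)) / 6, so t ~= 5.737 or t ~= 0.9296.
Neither value makes a denominator zero (t != 5, t != 2), so both are valid.

t = 0.9296 or t = 5.737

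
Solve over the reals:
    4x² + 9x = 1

x = -2.3561 or x = 0.1061

Rearrange to standard form: 4x² + 9x - 1 = 0.
Discriminant: (9)² − 4·4·(-1) = 97.
Quadratic formula: x = (-9 ± √97) / 8.
So x = -9/8 + √(97)/8 ≈ 0.1061 or x = -√(97)/8 - 9/8 ≈ -2.3561.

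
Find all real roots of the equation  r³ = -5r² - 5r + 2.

Rearrange: r³ + 5r² + 5r - 2 = 0.
Possible rational roots are divisors of -2. Testing r = -2 gives 0, so (r + 2) is a factor.
Divide: r³ + 5r² + 5r - 2 = (r + 2)(r² + 3r - 1).
Apply the quadratic formula to r² + 3r - 1 = 0: r = (-3 ± √13)/2, i.e. r ≈ 0.3028 or r ≈ -3.3028.

r = -3.3028 or r = -2 or r = 0.3028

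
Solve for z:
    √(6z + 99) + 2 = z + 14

Isolate the radical: √(6z + 99) = z + 12.
Square both sides: 6z + 99 = (z + 12)².
Expand and rearrange: z² + 18z + 45 = 0.
Solving gives z = -3 or z = -15.
Check each candidate in the original equation:
  z = -3: √(81) = 9, while z + 12 = 9 — valid.
  z = -15: √(9) = 3, while z + 12 = -3 — extraneous.

z = -3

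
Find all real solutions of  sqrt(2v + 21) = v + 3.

Square both sides: 2v + 21 = (v + 3)^2.
Expand and rearrange: v^2 + 4v - 12 = 0.
Solving gives v = 2 or v = -6.
Check each candidate in the original equation:
  v = 2: sqrt(25) = 5, while v + 3 = 5 — valid.
  v = -6: sqrt(9) = 3, while v + 3 = -3 — extraneous.

v = 2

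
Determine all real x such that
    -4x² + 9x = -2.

x = -0.2038 or x = 2.4538

Rearrange to standard form: -4x² + 9x + 2 = 0.
Discriminant: (9)² − 4·(-4)·2 = 113.
Quadratic formula: x = (-9 ± √113) / (-8).
So x = 9/8 - √(113)/8 ≈ -0.2038 or x = 9/8 + √(113)/8 ≈ 2.4538.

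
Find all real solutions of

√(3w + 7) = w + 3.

w = -2 or w = -1

Square both sides: 3w + 7 = (w + 3)².
Expand and rearrange: w² + 3w + 2 = 0.
Solving gives w = -1 or w = -2.
Check each candidate in the original equation:
  w = -1: √(4) = 2, while w + 3 = 2 — valid.
  w = -2: √(1) = 1, while w + 3 = 1 — valid.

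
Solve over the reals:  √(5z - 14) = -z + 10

Square both sides: 5z - 14 = (-z + 10)².
Expand and rearrange: z² - 25z + 114 = 0.
Solving gives z = 19 or z = 6.
Check each candidate in the original equation:
  z = 19: √(81) = 9, while -z + 10 = -9 — extraneous.
  z = 6: √(16) = 4, while -z + 10 = 4 — valid.

z = 6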